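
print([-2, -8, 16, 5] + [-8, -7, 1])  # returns [-2, -8, 16, 5, -8, -7, 1]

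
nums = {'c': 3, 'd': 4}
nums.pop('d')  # 4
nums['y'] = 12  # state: {'c': 3, 'y': 12}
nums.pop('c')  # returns 3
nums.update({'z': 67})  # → {'y': 12, 'z': 67}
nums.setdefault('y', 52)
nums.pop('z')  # 67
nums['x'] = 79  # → {'y': 12, 'x': 79}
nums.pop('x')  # 79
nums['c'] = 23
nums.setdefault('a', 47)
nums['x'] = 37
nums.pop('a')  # 47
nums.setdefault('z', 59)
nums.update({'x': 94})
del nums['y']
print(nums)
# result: {'c': 23, 'x': 94, 'z': 59}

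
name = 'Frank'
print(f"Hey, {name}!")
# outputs Hey, Frank!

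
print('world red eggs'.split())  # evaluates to ['world', 'red', 'eggs']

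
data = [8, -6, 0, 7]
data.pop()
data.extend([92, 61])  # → [8, -6, 0, 92, 61]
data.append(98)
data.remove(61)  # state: [8, -6, 0, 92, 98]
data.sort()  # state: [-6, 0, 8, 92, 98]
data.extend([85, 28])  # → [-6, 0, 8, 92, 98, 85, 28]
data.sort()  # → [-6, 0, 8, 28, 85, 92, 98]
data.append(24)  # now [-6, 0, 8, 28, 85, 92, 98, 24]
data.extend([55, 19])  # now [-6, 0, 8, 28, 85, 92, 98, 24, 55, 19]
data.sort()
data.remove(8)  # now [-6, 0, 19, 24, 28, 55, 85, 92, 98]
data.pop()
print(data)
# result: [-6, 0, 19, 24, 28, 55, 85, 92]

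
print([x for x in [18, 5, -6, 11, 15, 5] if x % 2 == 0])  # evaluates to [18, -6]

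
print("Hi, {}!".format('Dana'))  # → Hi, Dana!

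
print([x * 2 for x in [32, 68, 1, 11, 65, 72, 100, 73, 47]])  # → [64, 136, 2, 22, 130, 144, 200, 146, 94]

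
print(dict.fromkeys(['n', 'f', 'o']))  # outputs {'n': None, 'f': None, 'o': None}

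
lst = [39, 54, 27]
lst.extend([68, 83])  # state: [39, 54, 27, 68, 83]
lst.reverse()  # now [83, 68, 27, 54, 39]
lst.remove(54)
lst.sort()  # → [27, 39, 68, 83]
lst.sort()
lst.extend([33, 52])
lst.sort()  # [27, 33, 39, 52, 68, 83]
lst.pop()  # 83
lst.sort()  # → [27, 33, 39, 52, 68]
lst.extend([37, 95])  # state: [27, 33, 39, 52, 68, 37, 95]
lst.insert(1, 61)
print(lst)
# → [27, 61, 33, 39, 52, 68, 37, 95]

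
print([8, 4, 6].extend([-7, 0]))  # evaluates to None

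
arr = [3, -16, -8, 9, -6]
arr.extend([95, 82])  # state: [3, -16, -8, 9, -6, 95, 82]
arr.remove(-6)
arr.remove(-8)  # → [3, -16, 9, 95, 82]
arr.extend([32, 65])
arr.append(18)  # [3, -16, 9, 95, 82, 32, 65, 18]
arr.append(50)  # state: [3, -16, 9, 95, 82, 32, 65, 18, 50]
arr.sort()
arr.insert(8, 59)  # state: [-16, 3, 9, 18, 32, 50, 65, 82, 59, 95]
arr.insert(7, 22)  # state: [-16, 3, 9, 18, 32, 50, 65, 22, 82, 59, 95]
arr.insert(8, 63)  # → [-16, 3, 9, 18, 32, 50, 65, 22, 63, 82, 59, 95]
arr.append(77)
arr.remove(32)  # [-16, 3, 9, 18, 50, 65, 22, 63, 82, 59, 95, 77]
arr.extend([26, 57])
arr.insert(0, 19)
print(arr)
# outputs [19, -16, 3, 9, 18, 50, 65, 22, 63, 82, 59, 95, 77, 26, 57]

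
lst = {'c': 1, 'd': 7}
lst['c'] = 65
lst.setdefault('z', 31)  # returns 31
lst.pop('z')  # 31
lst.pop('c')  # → 65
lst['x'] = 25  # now {'d': 7, 'x': 25}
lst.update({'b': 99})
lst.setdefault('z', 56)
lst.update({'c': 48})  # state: {'d': 7, 'x': 25, 'b': 99, 'z': 56, 'c': 48}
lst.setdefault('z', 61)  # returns 56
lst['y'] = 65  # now {'d': 7, 'x': 25, 'b': 99, 'z': 56, 'c': 48, 'y': 65}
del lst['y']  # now {'d': 7, 'x': 25, 'b': 99, 'z': 56, 'c': 48}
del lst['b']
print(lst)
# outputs {'d': 7, 'x': 25, 'z': 56, 'c': 48}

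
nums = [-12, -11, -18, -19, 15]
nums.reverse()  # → [15, -19, -18, -11, -12]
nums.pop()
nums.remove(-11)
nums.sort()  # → [-19, -18, 15]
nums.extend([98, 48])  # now [-19, -18, 15, 98, 48]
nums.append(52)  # [-19, -18, 15, 98, 48, 52]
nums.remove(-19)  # [-18, 15, 98, 48, 52]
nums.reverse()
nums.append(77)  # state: [52, 48, 98, 15, -18, 77]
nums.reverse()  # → [77, -18, 15, 98, 48, 52]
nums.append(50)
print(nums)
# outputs [77, -18, 15, 98, 48, 52, 50]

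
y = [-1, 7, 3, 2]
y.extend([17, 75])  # [-1, 7, 3, 2, 17, 75]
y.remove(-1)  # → [7, 3, 2, 17, 75]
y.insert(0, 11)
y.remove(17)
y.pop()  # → 75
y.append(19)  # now [11, 7, 3, 2, 19]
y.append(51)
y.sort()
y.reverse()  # [51, 19, 11, 7, 3, 2]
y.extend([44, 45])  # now [51, 19, 11, 7, 3, 2, 44, 45]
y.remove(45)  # [51, 19, 11, 7, 3, 2, 44]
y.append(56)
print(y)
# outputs [51, 19, 11, 7, 3, 2, 44, 56]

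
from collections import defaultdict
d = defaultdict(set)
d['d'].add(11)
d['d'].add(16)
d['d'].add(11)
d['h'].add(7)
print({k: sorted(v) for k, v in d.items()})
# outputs {'d': [11, 16], 'h': [7]}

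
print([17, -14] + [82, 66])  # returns [17, -14, 82, 66]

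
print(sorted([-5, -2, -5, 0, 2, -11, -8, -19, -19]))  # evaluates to [-19, -19, -11, -8, -5, -5, -2, 0, 2]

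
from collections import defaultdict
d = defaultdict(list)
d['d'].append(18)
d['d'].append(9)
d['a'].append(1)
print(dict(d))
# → {'d': [18, 9], 'a': [1]}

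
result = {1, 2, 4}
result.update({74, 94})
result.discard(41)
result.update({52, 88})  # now {1, 2, 4, 52, 74, 88, 94}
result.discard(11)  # {1, 2, 4, 52, 74, 88, 94}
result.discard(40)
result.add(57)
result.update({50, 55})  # {1, 2, 4, 50, 52, 55, 57, 74, 88, 94}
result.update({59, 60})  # {1, 2, 4, 50, 52, 55, 57, 59, 60, 74, 88, 94}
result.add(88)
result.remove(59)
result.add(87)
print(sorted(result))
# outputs [1, 2, 4, 50, 52, 55, 57, 60, 74, 87, 88, 94]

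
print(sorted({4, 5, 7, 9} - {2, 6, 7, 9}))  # [4, 5]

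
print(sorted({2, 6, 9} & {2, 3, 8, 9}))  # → [2, 9]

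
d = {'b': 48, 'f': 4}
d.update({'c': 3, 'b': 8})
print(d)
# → {'b': 8, 'f': 4, 'c': 3}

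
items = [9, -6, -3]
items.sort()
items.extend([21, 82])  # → [-6, -3, 9, 21, 82]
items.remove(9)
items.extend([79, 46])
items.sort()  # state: [-6, -3, 21, 46, 79, 82]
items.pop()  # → 82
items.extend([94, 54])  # [-6, -3, 21, 46, 79, 94, 54]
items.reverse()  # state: [54, 94, 79, 46, 21, -3, -6]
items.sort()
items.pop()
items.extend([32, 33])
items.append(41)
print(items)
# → [-6, -3, 21, 46, 54, 79, 32, 33, 41]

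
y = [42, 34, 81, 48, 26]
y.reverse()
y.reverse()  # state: [42, 34, 81, 48, 26]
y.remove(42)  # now [34, 81, 48, 26]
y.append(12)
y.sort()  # [12, 26, 34, 48, 81]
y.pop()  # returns 81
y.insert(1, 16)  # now [12, 16, 26, 34, 48]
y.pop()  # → 48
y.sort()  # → [12, 16, 26, 34]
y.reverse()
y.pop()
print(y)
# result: [34, 26, 16]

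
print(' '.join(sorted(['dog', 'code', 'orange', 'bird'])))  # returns bird code dog orange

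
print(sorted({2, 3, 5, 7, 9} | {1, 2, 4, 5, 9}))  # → [1, 2, 3, 4, 5, 7, 9]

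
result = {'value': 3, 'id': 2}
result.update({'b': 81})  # {'value': 3, 'id': 2, 'b': 81}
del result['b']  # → {'value': 3, 'id': 2}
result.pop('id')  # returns 2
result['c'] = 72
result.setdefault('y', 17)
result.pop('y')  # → 17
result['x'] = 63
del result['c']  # {'value': 3, 'x': 63}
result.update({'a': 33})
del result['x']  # {'value': 3, 'a': 33}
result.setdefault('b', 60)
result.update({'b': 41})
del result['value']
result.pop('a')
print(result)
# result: {'b': 41}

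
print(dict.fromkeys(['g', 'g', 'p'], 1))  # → {'g': 1, 'p': 1}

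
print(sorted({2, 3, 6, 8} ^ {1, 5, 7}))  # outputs [1, 2, 3, 5, 6, 7, 8]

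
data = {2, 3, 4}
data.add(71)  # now {2, 3, 4, 71}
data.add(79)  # {2, 3, 4, 71, 79}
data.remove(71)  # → {2, 3, 4, 79}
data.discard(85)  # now {2, 3, 4, 79}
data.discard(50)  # {2, 3, 4, 79}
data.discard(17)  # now {2, 3, 4, 79}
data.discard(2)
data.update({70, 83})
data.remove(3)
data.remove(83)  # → {4, 70, 79}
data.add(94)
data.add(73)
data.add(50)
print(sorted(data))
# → [4, 50, 70, 73, 79, 94]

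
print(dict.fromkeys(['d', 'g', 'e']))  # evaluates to {'d': None, 'g': None, 'e': None}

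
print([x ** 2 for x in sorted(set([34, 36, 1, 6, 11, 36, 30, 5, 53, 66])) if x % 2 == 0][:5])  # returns [36, 900, 1156, 1296, 4356]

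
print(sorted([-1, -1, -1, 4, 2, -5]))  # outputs [-5, -1, -1, -1, 2, 4]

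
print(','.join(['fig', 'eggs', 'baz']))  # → fig,eggs,baz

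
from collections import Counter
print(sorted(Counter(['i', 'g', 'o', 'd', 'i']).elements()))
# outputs ['d', 'g', 'i', 'i', 'o']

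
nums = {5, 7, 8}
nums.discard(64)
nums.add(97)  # {5, 7, 8, 97}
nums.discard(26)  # {5, 7, 8, 97}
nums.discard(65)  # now {5, 7, 8, 97}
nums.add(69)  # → {5, 7, 8, 69, 97}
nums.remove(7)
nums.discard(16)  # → {5, 8, 69, 97}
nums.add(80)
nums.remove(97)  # {5, 8, 69, 80}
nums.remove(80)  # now {5, 8, 69}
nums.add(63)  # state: {5, 8, 63, 69}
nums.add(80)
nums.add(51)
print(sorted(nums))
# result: [5, 8, 51, 63, 69, 80]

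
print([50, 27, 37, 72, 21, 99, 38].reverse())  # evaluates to None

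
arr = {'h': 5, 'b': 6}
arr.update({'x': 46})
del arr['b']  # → {'h': 5, 'x': 46}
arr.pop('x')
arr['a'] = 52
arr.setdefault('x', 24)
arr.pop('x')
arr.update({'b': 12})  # {'h': 5, 'a': 52, 'b': 12}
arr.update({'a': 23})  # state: {'h': 5, 'a': 23, 'b': 12}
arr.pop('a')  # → 23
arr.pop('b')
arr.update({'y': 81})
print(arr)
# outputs {'h': 5, 'y': 81}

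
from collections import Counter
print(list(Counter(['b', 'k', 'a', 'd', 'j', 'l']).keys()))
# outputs ['b', 'k', 'a', 'd', 'j', 'l']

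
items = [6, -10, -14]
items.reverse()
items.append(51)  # [-14, -10, 6, 51]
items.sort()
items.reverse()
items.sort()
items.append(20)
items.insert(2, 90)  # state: [-14, -10, 90, 6, 51, 20]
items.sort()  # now [-14, -10, 6, 20, 51, 90]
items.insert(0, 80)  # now [80, -14, -10, 6, 20, 51, 90]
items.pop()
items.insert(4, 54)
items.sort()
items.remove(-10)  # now [-14, 6, 20, 51, 54, 80]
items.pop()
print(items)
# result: [-14, 6, 20, 51, 54]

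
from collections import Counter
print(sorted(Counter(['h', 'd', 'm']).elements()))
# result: ['d', 'h', 'm']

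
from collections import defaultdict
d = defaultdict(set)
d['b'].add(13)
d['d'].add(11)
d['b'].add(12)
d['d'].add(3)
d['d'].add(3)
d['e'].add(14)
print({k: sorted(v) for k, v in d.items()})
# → {'b': [12, 13], 'd': [3, 11], 'e': [14]}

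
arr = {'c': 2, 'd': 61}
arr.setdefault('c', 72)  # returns 2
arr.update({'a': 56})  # {'c': 2, 'd': 61, 'a': 56}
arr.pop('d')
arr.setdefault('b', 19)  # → 19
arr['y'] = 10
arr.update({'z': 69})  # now {'c': 2, 'a': 56, 'b': 19, 'y': 10, 'z': 69}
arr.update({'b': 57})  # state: {'c': 2, 'a': 56, 'b': 57, 'y': 10, 'z': 69}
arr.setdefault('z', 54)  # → 69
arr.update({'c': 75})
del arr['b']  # {'c': 75, 'a': 56, 'y': 10, 'z': 69}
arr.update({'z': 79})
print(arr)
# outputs {'c': 75, 'a': 56, 'y': 10, 'z': 79}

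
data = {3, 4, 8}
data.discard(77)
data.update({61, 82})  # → {3, 4, 8, 61, 82}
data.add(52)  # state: {3, 4, 8, 52, 61, 82}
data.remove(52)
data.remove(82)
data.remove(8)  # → {3, 4, 61}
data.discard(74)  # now {3, 4, 61}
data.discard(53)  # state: {3, 4, 61}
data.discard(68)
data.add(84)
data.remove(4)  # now {3, 61, 84}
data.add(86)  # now {3, 61, 84, 86}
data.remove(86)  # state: {3, 61, 84}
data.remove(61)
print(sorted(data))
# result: [3, 84]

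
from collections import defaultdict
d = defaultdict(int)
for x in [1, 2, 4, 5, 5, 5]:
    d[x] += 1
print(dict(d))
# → {1: 1, 2: 1, 4: 1, 5: 3}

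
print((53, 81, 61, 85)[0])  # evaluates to 53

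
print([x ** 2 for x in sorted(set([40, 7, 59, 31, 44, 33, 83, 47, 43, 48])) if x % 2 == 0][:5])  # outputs [1600, 1936, 2304]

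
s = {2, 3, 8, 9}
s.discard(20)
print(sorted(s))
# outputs [2, 3, 8, 9]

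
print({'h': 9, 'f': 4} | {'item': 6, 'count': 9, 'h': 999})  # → {'h': 999, 'f': 4, 'item': 6, 'count': 9}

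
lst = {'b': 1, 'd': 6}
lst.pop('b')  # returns 1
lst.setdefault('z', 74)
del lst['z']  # {'d': 6}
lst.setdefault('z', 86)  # 86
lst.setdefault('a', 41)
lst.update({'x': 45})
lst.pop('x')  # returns 45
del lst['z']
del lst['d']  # {'a': 41}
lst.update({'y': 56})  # {'a': 41, 'y': 56}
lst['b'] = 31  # {'a': 41, 'y': 56, 'b': 31}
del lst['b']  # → {'a': 41, 'y': 56}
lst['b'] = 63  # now {'a': 41, 'y': 56, 'b': 63}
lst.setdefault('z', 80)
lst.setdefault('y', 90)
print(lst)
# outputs {'a': 41, 'y': 56, 'b': 63, 'z': 80}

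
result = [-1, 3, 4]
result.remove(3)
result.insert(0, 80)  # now [80, -1, 4]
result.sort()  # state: [-1, 4, 80]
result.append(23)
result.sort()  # [-1, 4, 23, 80]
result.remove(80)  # [-1, 4, 23]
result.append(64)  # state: [-1, 4, 23, 64]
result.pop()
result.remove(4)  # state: [-1, 23]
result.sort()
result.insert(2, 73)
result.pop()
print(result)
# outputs [-1, 23]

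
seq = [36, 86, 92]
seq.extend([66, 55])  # [36, 86, 92, 66, 55]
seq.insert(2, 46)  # [36, 86, 46, 92, 66, 55]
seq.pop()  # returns 55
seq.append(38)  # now [36, 86, 46, 92, 66, 38]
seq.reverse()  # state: [38, 66, 92, 46, 86, 36]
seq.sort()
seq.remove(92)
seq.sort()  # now [36, 38, 46, 66, 86]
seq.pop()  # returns 86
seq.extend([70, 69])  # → [36, 38, 46, 66, 70, 69]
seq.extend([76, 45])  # [36, 38, 46, 66, 70, 69, 76, 45]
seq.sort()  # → [36, 38, 45, 46, 66, 69, 70, 76]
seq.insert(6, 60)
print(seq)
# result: [36, 38, 45, 46, 66, 69, 60, 70, 76]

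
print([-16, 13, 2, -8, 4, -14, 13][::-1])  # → [13, -14, 4, -8, 2, 13, -16]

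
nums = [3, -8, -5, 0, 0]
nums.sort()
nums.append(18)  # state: [-8, -5, 0, 0, 3, 18]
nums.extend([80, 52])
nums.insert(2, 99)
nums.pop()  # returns 52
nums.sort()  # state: [-8, -5, 0, 0, 3, 18, 80, 99]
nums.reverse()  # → [99, 80, 18, 3, 0, 0, -5, -8]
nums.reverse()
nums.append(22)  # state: [-8, -5, 0, 0, 3, 18, 80, 99, 22]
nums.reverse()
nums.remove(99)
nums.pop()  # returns -8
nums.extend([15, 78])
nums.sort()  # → [-5, 0, 0, 3, 15, 18, 22, 78, 80]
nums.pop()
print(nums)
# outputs [-5, 0, 0, 3, 15, 18, 22, 78]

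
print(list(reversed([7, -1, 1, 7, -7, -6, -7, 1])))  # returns [1, -7, -6, -7, 7, 1, -1, 7]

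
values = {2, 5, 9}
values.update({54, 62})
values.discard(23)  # {2, 5, 9, 54, 62}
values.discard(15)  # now {2, 5, 9, 54, 62}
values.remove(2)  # {5, 9, 54, 62}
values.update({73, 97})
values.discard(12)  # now {5, 9, 54, 62, 73, 97}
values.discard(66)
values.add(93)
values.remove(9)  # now {5, 54, 62, 73, 93, 97}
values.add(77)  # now {5, 54, 62, 73, 77, 93, 97}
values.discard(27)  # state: {5, 54, 62, 73, 77, 93, 97}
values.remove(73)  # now {5, 54, 62, 77, 93, 97}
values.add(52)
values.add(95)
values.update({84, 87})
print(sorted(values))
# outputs [5, 52, 54, 62, 77, 84, 87, 93, 95, 97]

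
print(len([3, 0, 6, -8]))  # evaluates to 4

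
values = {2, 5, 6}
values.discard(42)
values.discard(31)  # {2, 5, 6}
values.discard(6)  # {2, 5}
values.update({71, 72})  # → {2, 5, 71, 72}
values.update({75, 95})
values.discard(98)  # {2, 5, 71, 72, 75, 95}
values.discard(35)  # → {2, 5, 71, 72, 75, 95}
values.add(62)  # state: {2, 5, 62, 71, 72, 75, 95}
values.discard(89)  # {2, 5, 62, 71, 72, 75, 95}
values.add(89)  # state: {2, 5, 62, 71, 72, 75, 89, 95}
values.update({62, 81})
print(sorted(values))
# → [2, 5, 62, 71, 72, 75, 81, 89, 95]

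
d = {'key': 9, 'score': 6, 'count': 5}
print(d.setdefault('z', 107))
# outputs 107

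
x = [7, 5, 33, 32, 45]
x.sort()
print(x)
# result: [5, 7, 32, 33, 45]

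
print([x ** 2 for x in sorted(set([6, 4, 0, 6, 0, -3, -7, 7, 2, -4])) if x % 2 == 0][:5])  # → [16, 0, 4, 16, 36]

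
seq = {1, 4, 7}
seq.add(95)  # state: {1, 4, 7, 95}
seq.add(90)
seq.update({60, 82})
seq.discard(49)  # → {1, 4, 7, 60, 82, 90, 95}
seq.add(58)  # {1, 4, 7, 58, 60, 82, 90, 95}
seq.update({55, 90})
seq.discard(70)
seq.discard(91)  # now {1, 4, 7, 55, 58, 60, 82, 90, 95}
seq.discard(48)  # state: {1, 4, 7, 55, 58, 60, 82, 90, 95}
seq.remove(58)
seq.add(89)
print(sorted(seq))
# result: [1, 4, 7, 55, 60, 82, 89, 90, 95]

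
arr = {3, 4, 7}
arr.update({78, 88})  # {3, 4, 7, 78, 88}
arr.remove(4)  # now {3, 7, 78, 88}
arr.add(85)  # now {3, 7, 78, 85, 88}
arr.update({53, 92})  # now {3, 7, 53, 78, 85, 88, 92}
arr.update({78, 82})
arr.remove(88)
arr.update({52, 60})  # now {3, 7, 52, 53, 60, 78, 82, 85, 92}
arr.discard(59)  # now {3, 7, 52, 53, 60, 78, 82, 85, 92}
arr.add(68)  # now {3, 7, 52, 53, 60, 68, 78, 82, 85, 92}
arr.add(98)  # {3, 7, 52, 53, 60, 68, 78, 82, 85, 92, 98}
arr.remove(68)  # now {3, 7, 52, 53, 60, 78, 82, 85, 92, 98}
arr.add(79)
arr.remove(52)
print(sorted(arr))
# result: [3, 7, 53, 60, 78, 79, 82, 85, 92, 98]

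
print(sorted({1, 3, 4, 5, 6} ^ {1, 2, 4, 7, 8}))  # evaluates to [2, 3, 5, 6, 7, 8]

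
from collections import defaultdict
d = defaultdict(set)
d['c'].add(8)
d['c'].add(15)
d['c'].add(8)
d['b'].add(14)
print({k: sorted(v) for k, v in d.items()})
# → {'c': [8, 15], 'b': [14]}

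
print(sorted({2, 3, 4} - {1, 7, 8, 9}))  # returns [2, 3, 4]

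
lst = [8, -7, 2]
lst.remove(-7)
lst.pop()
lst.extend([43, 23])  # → [8, 43, 23]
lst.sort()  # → [8, 23, 43]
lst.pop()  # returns 43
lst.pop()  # 23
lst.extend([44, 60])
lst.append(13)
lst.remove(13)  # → [8, 44, 60]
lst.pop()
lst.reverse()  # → [44, 8]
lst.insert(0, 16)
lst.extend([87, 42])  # [16, 44, 8, 87, 42]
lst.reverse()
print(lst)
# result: [42, 87, 8, 44, 16]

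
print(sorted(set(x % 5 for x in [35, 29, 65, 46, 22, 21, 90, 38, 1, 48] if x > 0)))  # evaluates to [0, 1, 2, 3, 4]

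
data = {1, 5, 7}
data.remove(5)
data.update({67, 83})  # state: {1, 7, 67, 83}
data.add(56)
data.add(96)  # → {1, 7, 56, 67, 83, 96}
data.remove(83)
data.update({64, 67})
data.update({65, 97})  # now {1, 7, 56, 64, 65, 67, 96, 97}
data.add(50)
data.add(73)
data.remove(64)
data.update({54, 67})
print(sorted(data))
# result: [1, 7, 50, 54, 56, 65, 67, 73, 96, 97]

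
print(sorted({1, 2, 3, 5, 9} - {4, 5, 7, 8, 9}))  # [1, 2, 3]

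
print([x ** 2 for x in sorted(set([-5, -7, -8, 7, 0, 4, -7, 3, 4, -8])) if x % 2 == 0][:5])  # [64, 0, 16]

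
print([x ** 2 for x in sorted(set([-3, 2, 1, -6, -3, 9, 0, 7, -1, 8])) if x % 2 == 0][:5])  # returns [36, 0, 4, 64]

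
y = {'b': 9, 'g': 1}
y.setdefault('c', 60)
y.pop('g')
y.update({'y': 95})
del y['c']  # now {'b': 9, 'y': 95}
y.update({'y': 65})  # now {'b': 9, 'y': 65}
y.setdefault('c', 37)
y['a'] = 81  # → {'b': 9, 'y': 65, 'c': 37, 'a': 81}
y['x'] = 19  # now {'b': 9, 'y': 65, 'c': 37, 'a': 81, 'x': 19}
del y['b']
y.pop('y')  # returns 65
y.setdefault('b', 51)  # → 51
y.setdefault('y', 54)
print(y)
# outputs {'c': 37, 'a': 81, 'x': 19, 'b': 51, 'y': 54}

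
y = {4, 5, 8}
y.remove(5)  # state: {4, 8}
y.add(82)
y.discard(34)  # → {4, 8, 82}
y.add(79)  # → {4, 8, 79, 82}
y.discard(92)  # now {4, 8, 79, 82}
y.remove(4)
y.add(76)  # {8, 76, 79, 82}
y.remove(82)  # {8, 76, 79}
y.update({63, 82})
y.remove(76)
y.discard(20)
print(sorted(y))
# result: [8, 63, 79, 82]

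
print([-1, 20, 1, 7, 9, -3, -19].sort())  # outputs None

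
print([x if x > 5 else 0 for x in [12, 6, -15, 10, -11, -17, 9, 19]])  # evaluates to [12, 6, 0, 10, 0, 0, 9, 19]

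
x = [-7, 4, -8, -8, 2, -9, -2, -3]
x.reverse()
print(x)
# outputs [-3, -2, -9, 2, -8, -8, 4, -7]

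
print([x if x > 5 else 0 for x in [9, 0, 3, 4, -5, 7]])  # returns [9, 0, 0, 0, 0, 7]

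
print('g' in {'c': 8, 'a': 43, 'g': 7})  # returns True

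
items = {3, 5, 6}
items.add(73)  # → {3, 5, 6, 73}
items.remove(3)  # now {5, 6, 73}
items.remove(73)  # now {5, 6}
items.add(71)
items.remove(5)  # {6, 71}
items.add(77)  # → {6, 71, 77}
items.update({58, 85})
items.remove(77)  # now {6, 58, 71, 85}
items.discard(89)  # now {6, 58, 71, 85}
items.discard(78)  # {6, 58, 71, 85}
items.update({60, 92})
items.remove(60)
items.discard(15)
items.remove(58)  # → {6, 71, 85, 92}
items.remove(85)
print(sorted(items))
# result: [6, 71, 92]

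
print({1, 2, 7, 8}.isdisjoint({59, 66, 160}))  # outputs True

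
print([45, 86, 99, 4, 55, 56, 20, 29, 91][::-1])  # [91, 29, 20, 56, 55, 4, 99, 86, 45]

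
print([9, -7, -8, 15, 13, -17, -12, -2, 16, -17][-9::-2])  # [-7]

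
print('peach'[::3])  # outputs pc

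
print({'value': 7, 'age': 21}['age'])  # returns 21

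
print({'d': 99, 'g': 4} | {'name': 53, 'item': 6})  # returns {'d': 99, 'g': 4, 'name': 53, 'item': 6}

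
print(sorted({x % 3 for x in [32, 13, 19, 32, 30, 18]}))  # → [0, 1, 2]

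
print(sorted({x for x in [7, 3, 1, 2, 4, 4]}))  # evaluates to [1, 2, 3, 4, 7]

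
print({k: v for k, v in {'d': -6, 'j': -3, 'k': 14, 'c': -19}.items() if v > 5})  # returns {'k': 14}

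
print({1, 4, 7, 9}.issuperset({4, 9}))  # True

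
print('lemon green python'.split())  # ['lemon', 'green', 'python']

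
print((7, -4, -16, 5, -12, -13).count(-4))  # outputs 1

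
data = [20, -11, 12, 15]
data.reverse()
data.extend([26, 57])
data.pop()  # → 57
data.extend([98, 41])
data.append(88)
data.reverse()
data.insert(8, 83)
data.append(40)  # [88, 41, 98, 26, 20, -11, 12, 15, 83, 40]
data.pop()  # 40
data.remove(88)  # [41, 98, 26, 20, -11, 12, 15, 83]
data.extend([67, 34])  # [41, 98, 26, 20, -11, 12, 15, 83, 67, 34]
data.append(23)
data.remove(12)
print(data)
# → [41, 98, 26, 20, -11, 15, 83, 67, 34, 23]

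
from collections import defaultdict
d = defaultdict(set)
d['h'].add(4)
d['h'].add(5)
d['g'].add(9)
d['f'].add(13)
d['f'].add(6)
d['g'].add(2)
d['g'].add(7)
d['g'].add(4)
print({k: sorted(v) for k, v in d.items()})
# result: {'h': [4, 5], 'g': [2, 4, 7, 9], 'f': [6, 13]}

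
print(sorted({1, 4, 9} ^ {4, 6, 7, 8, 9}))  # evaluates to [1, 6, 7, 8]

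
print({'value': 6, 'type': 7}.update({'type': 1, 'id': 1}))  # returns None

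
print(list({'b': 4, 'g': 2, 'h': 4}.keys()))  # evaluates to ['b', 'g', 'h']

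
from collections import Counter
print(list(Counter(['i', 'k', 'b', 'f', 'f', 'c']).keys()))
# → ['i', 'k', 'b', 'f', 'c']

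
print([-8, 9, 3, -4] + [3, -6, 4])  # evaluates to [-8, 9, 3, -4, 3, -6, 4]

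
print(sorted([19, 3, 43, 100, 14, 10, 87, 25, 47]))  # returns [3, 10, 14, 19, 25, 43, 47, 87, 100]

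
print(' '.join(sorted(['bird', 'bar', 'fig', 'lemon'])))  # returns bar bird fig lemon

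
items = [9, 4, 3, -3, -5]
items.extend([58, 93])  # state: [9, 4, 3, -3, -5, 58, 93]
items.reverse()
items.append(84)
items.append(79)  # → [93, 58, -5, -3, 3, 4, 9, 84, 79]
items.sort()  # [-5, -3, 3, 4, 9, 58, 79, 84, 93]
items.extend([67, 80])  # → [-5, -3, 3, 4, 9, 58, 79, 84, 93, 67, 80]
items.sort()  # [-5, -3, 3, 4, 9, 58, 67, 79, 80, 84, 93]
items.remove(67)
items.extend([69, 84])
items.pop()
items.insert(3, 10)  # [-5, -3, 3, 10, 4, 9, 58, 79, 80, 84, 93, 69]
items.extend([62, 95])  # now [-5, -3, 3, 10, 4, 9, 58, 79, 80, 84, 93, 69, 62, 95]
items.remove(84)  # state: [-5, -3, 3, 10, 4, 9, 58, 79, 80, 93, 69, 62, 95]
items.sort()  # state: [-5, -3, 3, 4, 9, 10, 58, 62, 69, 79, 80, 93, 95]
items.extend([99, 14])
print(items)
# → [-5, -3, 3, 4, 9, 10, 58, 62, 69, 79, 80, 93, 95, 99, 14]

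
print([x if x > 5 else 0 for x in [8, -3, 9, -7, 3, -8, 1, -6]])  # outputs [8, 0, 9, 0, 0, 0, 0, 0]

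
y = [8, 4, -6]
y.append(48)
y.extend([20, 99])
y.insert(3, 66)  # [8, 4, -6, 66, 48, 20, 99]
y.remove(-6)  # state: [8, 4, 66, 48, 20, 99]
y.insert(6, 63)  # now [8, 4, 66, 48, 20, 99, 63]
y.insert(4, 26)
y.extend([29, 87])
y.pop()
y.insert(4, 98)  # [8, 4, 66, 48, 98, 26, 20, 99, 63, 29]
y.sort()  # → [4, 8, 20, 26, 29, 48, 63, 66, 98, 99]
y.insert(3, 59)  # [4, 8, 20, 59, 26, 29, 48, 63, 66, 98, 99]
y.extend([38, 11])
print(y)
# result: [4, 8, 20, 59, 26, 29, 48, 63, 66, 98, 99, 38, 11]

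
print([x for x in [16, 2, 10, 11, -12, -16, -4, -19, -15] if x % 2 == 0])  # [16, 2, 10, -12, -16, -4]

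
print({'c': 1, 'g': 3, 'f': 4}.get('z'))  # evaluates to None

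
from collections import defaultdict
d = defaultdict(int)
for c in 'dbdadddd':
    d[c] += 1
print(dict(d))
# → {'d': 6, 'b': 1, 'a': 1}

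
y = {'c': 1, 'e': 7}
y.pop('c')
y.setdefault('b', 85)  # 85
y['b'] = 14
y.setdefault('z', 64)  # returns 64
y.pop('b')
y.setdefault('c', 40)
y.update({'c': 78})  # {'e': 7, 'z': 64, 'c': 78}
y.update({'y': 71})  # {'e': 7, 'z': 64, 'c': 78, 'y': 71}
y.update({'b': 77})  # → {'e': 7, 'z': 64, 'c': 78, 'y': 71, 'b': 77}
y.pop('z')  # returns 64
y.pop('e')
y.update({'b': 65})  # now {'c': 78, 'y': 71, 'b': 65}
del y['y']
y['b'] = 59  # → {'c': 78, 'b': 59}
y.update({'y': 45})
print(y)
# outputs {'c': 78, 'b': 59, 'y': 45}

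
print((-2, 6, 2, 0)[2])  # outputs 2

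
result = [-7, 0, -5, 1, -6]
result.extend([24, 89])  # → [-7, 0, -5, 1, -6, 24, 89]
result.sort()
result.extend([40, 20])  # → [-7, -6, -5, 0, 1, 24, 89, 40, 20]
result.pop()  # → 20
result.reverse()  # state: [40, 89, 24, 1, 0, -5, -6, -7]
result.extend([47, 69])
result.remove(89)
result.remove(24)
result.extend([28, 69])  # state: [40, 1, 0, -5, -6, -7, 47, 69, 28, 69]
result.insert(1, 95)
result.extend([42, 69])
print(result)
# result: [40, 95, 1, 0, -5, -6, -7, 47, 69, 28, 69, 42, 69]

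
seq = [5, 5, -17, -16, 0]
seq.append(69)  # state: [5, 5, -17, -16, 0, 69]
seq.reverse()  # [69, 0, -16, -17, 5, 5]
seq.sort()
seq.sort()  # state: [-17, -16, 0, 5, 5, 69]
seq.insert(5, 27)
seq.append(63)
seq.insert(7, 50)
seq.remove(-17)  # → [-16, 0, 5, 5, 27, 69, 50, 63]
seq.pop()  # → 63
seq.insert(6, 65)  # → [-16, 0, 5, 5, 27, 69, 65, 50]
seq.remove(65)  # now [-16, 0, 5, 5, 27, 69, 50]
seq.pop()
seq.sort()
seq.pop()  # 69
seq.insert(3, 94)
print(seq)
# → [-16, 0, 5, 94, 5, 27]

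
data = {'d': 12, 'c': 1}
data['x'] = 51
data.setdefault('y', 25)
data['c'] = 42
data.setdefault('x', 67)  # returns 51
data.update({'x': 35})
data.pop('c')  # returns 42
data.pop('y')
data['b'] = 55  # {'d': 12, 'x': 35, 'b': 55}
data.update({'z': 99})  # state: {'d': 12, 'x': 35, 'b': 55, 'z': 99}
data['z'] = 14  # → {'d': 12, 'x': 35, 'b': 55, 'z': 14}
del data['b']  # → {'d': 12, 'x': 35, 'z': 14}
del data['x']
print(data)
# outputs {'d': 12, 'z': 14}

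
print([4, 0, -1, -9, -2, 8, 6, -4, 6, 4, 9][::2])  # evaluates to [4, -1, -2, 6, 6, 9]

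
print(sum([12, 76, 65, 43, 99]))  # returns 295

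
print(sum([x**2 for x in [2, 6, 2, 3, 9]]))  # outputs 134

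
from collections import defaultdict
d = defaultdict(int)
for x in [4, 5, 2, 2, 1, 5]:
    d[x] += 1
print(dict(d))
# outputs {4: 1, 5: 2, 2: 2, 1: 1}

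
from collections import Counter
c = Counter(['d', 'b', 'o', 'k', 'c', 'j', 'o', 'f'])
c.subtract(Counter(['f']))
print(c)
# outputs Counter({'o': 2, 'd': 1, 'b': 1, 'k': 1, 'c': 1, 'j': 1, 'f': 0})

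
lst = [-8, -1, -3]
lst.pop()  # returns -3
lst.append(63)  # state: [-8, -1, 63]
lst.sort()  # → [-8, -1, 63]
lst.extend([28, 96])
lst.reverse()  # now [96, 28, 63, -1, -8]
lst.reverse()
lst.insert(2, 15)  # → [-8, -1, 15, 63, 28, 96]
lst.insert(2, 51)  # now [-8, -1, 51, 15, 63, 28, 96]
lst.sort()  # [-8, -1, 15, 28, 51, 63, 96]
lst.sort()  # [-8, -1, 15, 28, 51, 63, 96]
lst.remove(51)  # [-8, -1, 15, 28, 63, 96]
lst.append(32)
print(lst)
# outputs [-8, -1, 15, 28, 63, 96, 32]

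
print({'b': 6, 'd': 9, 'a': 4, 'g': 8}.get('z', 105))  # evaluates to 105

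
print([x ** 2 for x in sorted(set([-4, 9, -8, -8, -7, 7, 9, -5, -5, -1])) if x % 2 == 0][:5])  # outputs [64, 16]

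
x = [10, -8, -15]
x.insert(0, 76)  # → [76, 10, -8, -15]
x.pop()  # -15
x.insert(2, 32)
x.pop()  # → -8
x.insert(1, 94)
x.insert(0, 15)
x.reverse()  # [32, 10, 94, 76, 15]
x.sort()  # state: [10, 15, 32, 76, 94]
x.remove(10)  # [15, 32, 76, 94]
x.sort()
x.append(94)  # [15, 32, 76, 94, 94]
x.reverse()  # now [94, 94, 76, 32, 15]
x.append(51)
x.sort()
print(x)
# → [15, 32, 51, 76, 94, 94]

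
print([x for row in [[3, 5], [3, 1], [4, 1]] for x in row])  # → [3, 5, 3, 1, 4, 1]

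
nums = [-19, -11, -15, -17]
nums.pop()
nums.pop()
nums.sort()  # [-19, -11]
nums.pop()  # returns -11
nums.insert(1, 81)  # [-19, 81]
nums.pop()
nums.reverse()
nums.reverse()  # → [-19]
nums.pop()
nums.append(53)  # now [53]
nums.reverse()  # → [53]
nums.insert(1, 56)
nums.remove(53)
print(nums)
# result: [56]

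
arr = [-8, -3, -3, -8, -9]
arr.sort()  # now [-9, -8, -8, -3, -3]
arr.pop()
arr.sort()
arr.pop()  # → -3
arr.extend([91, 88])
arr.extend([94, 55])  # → [-9, -8, -8, 91, 88, 94, 55]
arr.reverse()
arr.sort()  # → [-9, -8, -8, 55, 88, 91, 94]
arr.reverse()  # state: [94, 91, 88, 55, -8, -8, -9]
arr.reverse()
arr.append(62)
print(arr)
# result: [-9, -8, -8, 55, 88, 91, 94, 62]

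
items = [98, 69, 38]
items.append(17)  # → [98, 69, 38, 17]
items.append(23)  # [98, 69, 38, 17, 23]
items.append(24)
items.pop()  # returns 24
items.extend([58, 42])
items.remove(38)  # [98, 69, 17, 23, 58, 42]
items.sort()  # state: [17, 23, 42, 58, 69, 98]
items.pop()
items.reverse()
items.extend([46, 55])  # [69, 58, 42, 23, 17, 46, 55]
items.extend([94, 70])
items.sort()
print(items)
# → [17, 23, 42, 46, 55, 58, 69, 70, 94]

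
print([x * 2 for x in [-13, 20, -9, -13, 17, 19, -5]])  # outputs [-26, 40, -18, -26, 34, 38, -10]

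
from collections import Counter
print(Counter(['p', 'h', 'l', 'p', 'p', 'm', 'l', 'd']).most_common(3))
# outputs [('p', 3), ('l', 2), ('h', 1)]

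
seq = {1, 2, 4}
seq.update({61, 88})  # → {1, 2, 4, 61, 88}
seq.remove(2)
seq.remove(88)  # {1, 4, 61}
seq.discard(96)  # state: {1, 4, 61}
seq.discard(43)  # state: {1, 4, 61}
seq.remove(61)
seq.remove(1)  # {4}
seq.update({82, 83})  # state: {4, 82, 83}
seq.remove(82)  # {4, 83}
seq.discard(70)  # {4, 83}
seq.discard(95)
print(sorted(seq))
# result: [4, 83]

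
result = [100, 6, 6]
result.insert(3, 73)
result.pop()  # 73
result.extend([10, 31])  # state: [100, 6, 6, 10, 31]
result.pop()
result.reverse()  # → [10, 6, 6, 100]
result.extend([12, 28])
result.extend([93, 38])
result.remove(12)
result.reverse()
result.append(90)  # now [38, 93, 28, 100, 6, 6, 10, 90]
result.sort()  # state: [6, 6, 10, 28, 38, 90, 93, 100]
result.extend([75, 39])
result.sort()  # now [6, 6, 10, 28, 38, 39, 75, 90, 93, 100]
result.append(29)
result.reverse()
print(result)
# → [29, 100, 93, 90, 75, 39, 38, 28, 10, 6, 6]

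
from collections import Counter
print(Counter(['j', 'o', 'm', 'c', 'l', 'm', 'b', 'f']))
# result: Counter({'m': 2, 'j': 1, 'o': 1, 'c': 1, 'l': 1, 'b': 1, 'f': 1})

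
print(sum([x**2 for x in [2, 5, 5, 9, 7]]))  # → 184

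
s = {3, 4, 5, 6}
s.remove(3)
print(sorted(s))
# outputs [4, 5, 6]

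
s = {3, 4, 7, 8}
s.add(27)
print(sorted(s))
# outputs [3, 4, 7, 8, 27]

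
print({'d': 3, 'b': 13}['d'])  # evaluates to 3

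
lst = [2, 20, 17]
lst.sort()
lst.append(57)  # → [2, 17, 20, 57]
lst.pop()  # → 57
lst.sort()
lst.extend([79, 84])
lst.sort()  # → [2, 17, 20, 79, 84]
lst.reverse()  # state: [84, 79, 20, 17, 2]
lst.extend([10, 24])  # [84, 79, 20, 17, 2, 10, 24]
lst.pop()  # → 24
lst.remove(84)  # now [79, 20, 17, 2, 10]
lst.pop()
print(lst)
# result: [79, 20, 17, 2]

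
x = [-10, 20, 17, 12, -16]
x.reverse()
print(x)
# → [-16, 12, 17, 20, -10]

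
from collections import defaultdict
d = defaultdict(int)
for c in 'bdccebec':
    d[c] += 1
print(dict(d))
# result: {'b': 2, 'd': 1, 'c': 3, 'e': 2}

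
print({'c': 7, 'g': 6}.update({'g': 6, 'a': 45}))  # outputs None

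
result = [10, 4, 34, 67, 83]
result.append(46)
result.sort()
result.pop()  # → 83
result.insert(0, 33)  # [33, 4, 10, 34, 46, 67]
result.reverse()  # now [67, 46, 34, 10, 4, 33]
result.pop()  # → 33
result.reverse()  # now [4, 10, 34, 46, 67]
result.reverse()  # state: [67, 46, 34, 10, 4]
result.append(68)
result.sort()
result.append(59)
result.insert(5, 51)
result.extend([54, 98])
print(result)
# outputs [4, 10, 34, 46, 67, 51, 68, 59, 54, 98]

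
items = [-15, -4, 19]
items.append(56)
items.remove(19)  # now [-15, -4, 56]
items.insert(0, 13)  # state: [13, -15, -4, 56]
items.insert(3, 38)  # [13, -15, -4, 38, 56]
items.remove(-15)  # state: [13, -4, 38, 56]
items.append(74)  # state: [13, -4, 38, 56, 74]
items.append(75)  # [13, -4, 38, 56, 74, 75]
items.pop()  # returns 75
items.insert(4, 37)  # [13, -4, 38, 56, 37, 74]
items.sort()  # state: [-4, 13, 37, 38, 56, 74]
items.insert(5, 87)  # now [-4, 13, 37, 38, 56, 87, 74]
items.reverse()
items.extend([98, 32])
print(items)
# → [74, 87, 56, 38, 37, 13, -4, 98, 32]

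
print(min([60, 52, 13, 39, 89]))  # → 13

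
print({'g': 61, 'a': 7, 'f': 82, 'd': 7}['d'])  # 7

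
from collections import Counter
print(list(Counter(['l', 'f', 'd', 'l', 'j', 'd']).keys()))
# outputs ['l', 'f', 'd', 'j']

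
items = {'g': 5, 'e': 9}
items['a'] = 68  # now {'g': 5, 'e': 9, 'a': 68}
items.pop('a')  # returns 68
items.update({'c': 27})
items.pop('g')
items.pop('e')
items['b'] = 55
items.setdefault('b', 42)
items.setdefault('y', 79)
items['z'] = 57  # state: {'c': 27, 'b': 55, 'y': 79, 'z': 57}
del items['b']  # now {'c': 27, 'y': 79, 'z': 57}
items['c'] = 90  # {'c': 90, 'y': 79, 'z': 57}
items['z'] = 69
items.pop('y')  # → 79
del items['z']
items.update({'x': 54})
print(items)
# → {'c': 90, 'x': 54}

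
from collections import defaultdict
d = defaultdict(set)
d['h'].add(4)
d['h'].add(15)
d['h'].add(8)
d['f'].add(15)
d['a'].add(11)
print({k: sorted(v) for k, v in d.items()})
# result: {'h': [4, 8, 15], 'f': [15], 'a': [11]}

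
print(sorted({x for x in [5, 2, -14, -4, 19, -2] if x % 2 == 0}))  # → [-14, -4, -2, 2]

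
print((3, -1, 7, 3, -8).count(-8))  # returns 1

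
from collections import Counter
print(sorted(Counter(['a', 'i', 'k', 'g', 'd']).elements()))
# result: ['a', 'd', 'g', 'i', 'k']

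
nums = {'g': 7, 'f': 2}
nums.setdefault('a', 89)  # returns 89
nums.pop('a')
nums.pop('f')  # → 2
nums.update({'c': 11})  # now {'g': 7, 'c': 11}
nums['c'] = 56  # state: {'g': 7, 'c': 56}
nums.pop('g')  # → 7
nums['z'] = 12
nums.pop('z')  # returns 12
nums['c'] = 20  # {'c': 20}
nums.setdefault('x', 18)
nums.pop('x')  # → 18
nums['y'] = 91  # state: {'c': 20, 'y': 91}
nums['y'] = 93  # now {'c': 20, 'y': 93}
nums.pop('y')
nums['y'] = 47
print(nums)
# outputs {'c': 20, 'y': 47}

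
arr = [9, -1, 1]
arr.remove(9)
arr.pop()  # 1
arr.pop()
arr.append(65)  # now [65]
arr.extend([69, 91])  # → [65, 69, 91]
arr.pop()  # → 91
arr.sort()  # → [65, 69]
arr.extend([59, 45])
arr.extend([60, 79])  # [65, 69, 59, 45, 60, 79]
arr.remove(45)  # [65, 69, 59, 60, 79]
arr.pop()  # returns 79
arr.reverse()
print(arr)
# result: [60, 59, 69, 65]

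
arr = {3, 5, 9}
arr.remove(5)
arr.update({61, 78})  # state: {3, 9, 61, 78}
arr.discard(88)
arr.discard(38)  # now {3, 9, 61, 78}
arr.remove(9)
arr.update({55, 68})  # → {3, 55, 61, 68, 78}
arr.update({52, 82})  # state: {3, 52, 55, 61, 68, 78, 82}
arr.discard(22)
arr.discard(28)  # {3, 52, 55, 61, 68, 78, 82}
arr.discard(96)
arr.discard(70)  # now {3, 52, 55, 61, 68, 78, 82}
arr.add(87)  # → {3, 52, 55, 61, 68, 78, 82, 87}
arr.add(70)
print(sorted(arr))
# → [3, 52, 55, 61, 68, 70, 78, 82, 87]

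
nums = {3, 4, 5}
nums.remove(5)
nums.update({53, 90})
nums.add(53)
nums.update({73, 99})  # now {3, 4, 53, 73, 90, 99}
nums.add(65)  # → {3, 4, 53, 65, 73, 90, 99}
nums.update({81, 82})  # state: {3, 4, 53, 65, 73, 81, 82, 90, 99}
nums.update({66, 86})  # {3, 4, 53, 65, 66, 73, 81, 82, 86, 90, 99}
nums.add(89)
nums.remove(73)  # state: {3, 4, 53, 65, 66, 81, 82, 86, 89, 90, 99}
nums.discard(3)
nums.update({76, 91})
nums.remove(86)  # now {4, 53, 65, 66, 76, 81, 82, 89, 90, 91, 99}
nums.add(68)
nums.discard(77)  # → {4, 53, 65, 66, 68, 76, 81, 82, 89, 90, 91, 99}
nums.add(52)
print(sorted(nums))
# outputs [4, 52, 53, 65, 66, 68, 76, 81, 82, 89, 90, 91, 99]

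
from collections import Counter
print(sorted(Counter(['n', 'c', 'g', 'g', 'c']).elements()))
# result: ['c', 'c', 'g', 'g', 'n']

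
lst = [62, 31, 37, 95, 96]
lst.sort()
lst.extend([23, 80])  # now [31, 37, 62, 95, 96, 23, 80]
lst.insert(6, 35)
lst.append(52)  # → [31, 37, 62, 95, 96, 23, 35, 80, 52]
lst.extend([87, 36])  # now [31, 37, 62, 95, 96, 23, 35, 80, 52, 87, 36]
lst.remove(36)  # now [31, 37, 62, 95, 96, 23, 35, 80, 52, 87]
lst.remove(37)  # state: [31, 62, 95, 96, 23, 35, 80, 52, 87]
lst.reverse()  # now [87, 52, 80, 35, 23, 96, 95, 62, 31]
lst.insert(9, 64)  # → [87, 52, 80, 35, 23, 96, 95, 62, 31, 64]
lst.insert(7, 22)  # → [87, 52, 80, 35, 23, 96, 95, 22, 62, 31, 64]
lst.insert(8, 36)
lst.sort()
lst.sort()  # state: [22, 23, 31, 35, 36, 52, 62, 64, 80, 87, 95, 96]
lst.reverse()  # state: [96, 95, 87, 80, 64, 62, 52, 36, 35, 31, 23, 22]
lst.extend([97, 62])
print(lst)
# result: [96, 95, 87, 80, 64, 62, 52, 36, 35, 31, 23, 22, 97, 62]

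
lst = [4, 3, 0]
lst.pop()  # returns 0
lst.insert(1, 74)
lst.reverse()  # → [3, 74, 4]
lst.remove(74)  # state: [3, 4]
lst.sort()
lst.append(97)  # [3, 4, 97]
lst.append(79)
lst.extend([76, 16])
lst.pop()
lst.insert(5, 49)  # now [3, 4, 97, 79, 76, 49]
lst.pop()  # 49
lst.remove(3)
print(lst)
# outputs [4, 97, 79, 76]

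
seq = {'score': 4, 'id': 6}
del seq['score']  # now {'id': 6}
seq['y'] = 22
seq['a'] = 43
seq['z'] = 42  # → {'id': 6, 'y': 22, 'a': 43, 'z': 42}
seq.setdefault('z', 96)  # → 42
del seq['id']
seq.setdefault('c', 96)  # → 96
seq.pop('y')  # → 22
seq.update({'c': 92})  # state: {'a': 43, 'z': 42, 'c': 92}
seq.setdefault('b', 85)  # 85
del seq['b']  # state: {'a': 43, 'z': 42, 'c': 92}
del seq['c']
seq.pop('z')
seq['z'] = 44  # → {'a': 43, 'z': 44}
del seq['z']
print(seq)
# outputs {'a': 43}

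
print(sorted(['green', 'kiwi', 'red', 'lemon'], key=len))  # ['red', 'kiwi', 'green', 'lemon']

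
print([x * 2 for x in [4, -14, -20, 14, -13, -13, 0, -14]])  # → [8, -28, -40, 28, -26, -26, 0, -28]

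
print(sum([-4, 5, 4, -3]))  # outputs 2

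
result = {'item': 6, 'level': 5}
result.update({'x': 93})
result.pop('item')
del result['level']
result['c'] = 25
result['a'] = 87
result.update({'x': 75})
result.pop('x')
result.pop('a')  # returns 87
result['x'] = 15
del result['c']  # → {'x': 15}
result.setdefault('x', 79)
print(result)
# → {'x': 15}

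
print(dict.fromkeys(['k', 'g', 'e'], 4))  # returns {'k': 4, 'g': 4, 'e': 4}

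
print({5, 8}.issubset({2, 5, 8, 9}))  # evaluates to True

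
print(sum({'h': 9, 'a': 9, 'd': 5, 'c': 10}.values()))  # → 33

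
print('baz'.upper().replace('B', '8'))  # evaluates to 8AZ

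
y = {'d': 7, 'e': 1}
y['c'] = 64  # {'d': 7, 'e': 1, 'c': 64}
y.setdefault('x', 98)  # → 98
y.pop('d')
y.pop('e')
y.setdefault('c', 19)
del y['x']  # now {'c': 64}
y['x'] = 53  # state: {'c': 64, 'x': 53}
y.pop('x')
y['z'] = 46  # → {'c': 64, 'z': 46}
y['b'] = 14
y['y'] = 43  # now {'c': 64, 'z': 46, 'b': 14, 'y': 43}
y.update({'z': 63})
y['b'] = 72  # {'c': 64, 'z': 63, 'b': 72, 'y': 43}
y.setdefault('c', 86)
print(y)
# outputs {'c': 64, 'z': 63, 'b': 72, 'y': 43}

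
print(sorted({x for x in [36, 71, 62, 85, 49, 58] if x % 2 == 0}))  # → [36, 58, 62]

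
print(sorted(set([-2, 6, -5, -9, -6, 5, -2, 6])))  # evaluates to [-9, -6, -5, -2, 5, 6]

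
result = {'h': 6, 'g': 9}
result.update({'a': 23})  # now {'h': 6, 'g': 9, 'a': 23}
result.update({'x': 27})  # {'h': 6, 'g': 9, 'a': 23, 'x': 27}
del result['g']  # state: {'h': 6, 'a': 23, 'x': 27}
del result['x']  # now {'h': 6, 'a': 23}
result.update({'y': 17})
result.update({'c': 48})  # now {'h': 6, 'a': 23, 'y': 17, 'c': 48}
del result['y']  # {'h': 6, 'a': 23, 'c': 48}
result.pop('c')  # 48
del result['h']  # {'a': 23}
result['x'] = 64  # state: {'a': 23, 'x': 64}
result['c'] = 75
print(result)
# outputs {'a': 23, 'x': 64, 'c': 75}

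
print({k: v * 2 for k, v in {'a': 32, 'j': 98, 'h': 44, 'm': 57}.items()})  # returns {'a': 64, 'j': 196, 'h': 88, 'm': 114}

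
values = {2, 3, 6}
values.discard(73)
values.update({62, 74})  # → {2, 3, 6, 62, 74}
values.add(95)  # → {2, 3, 6, 62, 74, 95}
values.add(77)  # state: {2, 3, 6, 62, 74, 77, 95}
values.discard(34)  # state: {2, 3, 6, 62, 74, 77, 95}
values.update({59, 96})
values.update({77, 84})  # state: {2, 3, 6, 59, 62, 74, 77, 84, 95, 96}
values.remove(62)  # {2, 3, 6, 59, 74, 77, 84, 95, 96}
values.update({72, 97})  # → {2, 3, 6, 59, 72, 74, 77, 84, 95, 96, 97}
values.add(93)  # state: {2, 3, 6, 59, 72, 74, 77, 84, 93, 95, 96, 97}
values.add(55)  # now {2, 3, 6, 55, 59, 72, 74, 77, 84, 93, 95, 96, 97}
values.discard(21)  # {2, 3, 6, 55, 59, 72, 74, 77, 84, 93, 95, 96, 97}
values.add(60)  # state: {2, 3, 6, 55, 59, 60, 72, 74, 77, 84, 93, 95, 96, 97}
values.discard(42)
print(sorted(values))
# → [2, 3, 6, 55, 59, 60, 72, 74, 77, 84, 93, 95, 96, 97]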